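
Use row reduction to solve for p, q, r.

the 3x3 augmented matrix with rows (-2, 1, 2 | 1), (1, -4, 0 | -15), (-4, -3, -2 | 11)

Forward elimination on [A|b]:
R2 <- R2 - (-1/2)*R1:  [     0   -7/2      1  -29/2 ]
R3 <- R3 - (2)*R1:  [  0  -5  -6   9 ]
R3 <- R3 - (10/7)*R2:  [     0      0  -52/7  208/7 ]
Row echelon form:
[ -2     1      2  |      1 ]
[  0  -7/2      1  |  -29/2 ]
[  0     0  -52/7  |  208/7 ]
Back-substitution:
r = (208/7) / (-52/7) = -4
q = (-29/2 - (1)*(-4)) / (-7/2) = 3
p = (1 - (1)*(3) - (2)*(-4)) / -2 = -3

(-3, 3, -4)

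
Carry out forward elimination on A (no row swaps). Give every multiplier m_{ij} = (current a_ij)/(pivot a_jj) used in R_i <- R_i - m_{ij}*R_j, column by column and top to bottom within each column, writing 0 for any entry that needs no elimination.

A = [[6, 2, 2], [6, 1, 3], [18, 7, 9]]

multipliers: 1, 3, -1

Forward elimination:
R2 <- R2 - (1)*R1:  [  0  -1   1 ]
R3 <- R3 - (3)*R1:  [ 0  1  3 ]
R3 <- R3 - (-1)*R2:  [ 0  0  4 ]
Multipliers (in order of application): m_{21} = 1, m_{31} = 3, m_{32} = -1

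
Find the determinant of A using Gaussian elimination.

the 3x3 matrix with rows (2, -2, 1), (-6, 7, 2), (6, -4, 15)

det(A) = 4

Forward elimination:
R2 <- R2 - (-3)*R1:  [ 0  1  5 ]
R3 <- R3 - (3)*R1:  [  0   2  12 ]
R3 <- R3 - (2)*R2:  [ 0  0  2 ]
Upper-triangular form:
[ 2  -2  1 ]
[ 0   1  5 ]
[ 0   0  2 ]
det(A) = (-1)^0 * (2) * (1) * (2) = 4  (0 row swaps -> sign +1)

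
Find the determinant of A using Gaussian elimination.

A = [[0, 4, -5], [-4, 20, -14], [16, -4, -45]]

det(A) = -96

Forward elimination:
R1 <-> R2   (pivot in column 1 was zero)
[ -4  20  -14 ]
[  0   4   -5 ]
[ 16  -4  -45 ]
R3 <- R3 - (-4)*R1:  [    0    76  -101 ]
R3 <- R3 - (19)*R2:  [  0   0  -6 ]
Upper-triangular form:
[ -4  20  -14 ]
[  0   4   -5 ]
[  0   0   -6 ]
det(A) = (-1)^1 * (-4) * (4) * (-6) = -96  (1 row swap -> sign -1)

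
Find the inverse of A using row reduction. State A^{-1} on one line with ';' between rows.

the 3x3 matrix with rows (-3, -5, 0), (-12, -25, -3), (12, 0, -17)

inverse = [-17/3 17/15 -1/5; 16/5 -17/25 3/25; -4 4/5 -1/5]

Gauss-Jordan on [A | I]:
R1 <- (1/-3)*R1:  [    1   5/3     0  |  -1/3     0     0 ]
R2 <- R2 - (-12)*R1:  [  0  -5  -3  |  -4   1   0 ]
R3 <- R3 - (12)*R1:  [   0  -20  -17  |    4    0    1 ]
R2 <- (1/-5)*R2:  [    0     1   3/5  |   4/5  -1/5     0 ]
R1 <- R1 - (5/3)*R2:  [    1     0    -1  |  -5/3   1/3     0 ]
R3 <- R3 - (-20)*R2:  [  0   0  -5  |  20  -4   1 ]
R3 <- (1/-5)*R3:  [    0     0     1  |    -4   4/5  -1/5 ]
R1 <- R1 - (-1)*R3:  [     1      0      0  |  -17/3  17/15   -1/5 ]
R2 <- R2 - (3/5)*R3:  [      0       1       0  |    16/5  -17/25    3/25 ]
Right block of [I | A^{-1}] is the inverse:
[ -17/3   17/15  -1/5 ]
[  16/5  -17/25  3/25 ]
[    -4     4/5  -1/5 ]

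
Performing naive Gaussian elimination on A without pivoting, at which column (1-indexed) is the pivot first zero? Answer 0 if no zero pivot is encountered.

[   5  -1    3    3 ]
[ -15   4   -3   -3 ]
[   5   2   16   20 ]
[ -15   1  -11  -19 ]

first zero-pivot column = 4

Naive forward elimination:
R2 <- R2 - (-3)*R1:  [ 0  1  6  6 ]
R3 <- R3 - (1)*R1:  [  0   3  13  17 ]
R4 <- R4 - (-3)*R1:  [   0   -2   -2  -10 ]
R3 <- R3 - (3)*R2:  [  0   0  -5  -1 ]
R4 <- R4 - (-2)*R2:  [  0   0  10   2 ]
R4 <- R4 - (-2)*R3:  [ 0  0  0  0 ]
Matrix at this point:
[ 5  -1   3   3 ]
[ 0   1   6   6 ]
[ 0   0  -5  -1 ]
[ 0   0   0   0 ]
Pivot entry (4,4) in the last row is zero and there are no rows below to swap with -> zero pivot in column 4 (A is singular).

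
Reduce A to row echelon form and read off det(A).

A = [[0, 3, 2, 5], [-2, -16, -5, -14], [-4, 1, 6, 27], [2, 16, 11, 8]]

det(A) = 216

Forward elimination:
R1 <-> R2   (pivot in column 1 was zero)
[ -2  -16  -5  -14 ]
[  0    3   2    5 ]
[ -4    1   6   27 ]
[  2   16  11    8 ]
R3 <- R3 - (2)*R1:  [  0  33  16  55 ]
R4 <- R4 - (-1)*R1:  [  0   0   6  -6 ]
R3 <- R3 - (11)*R2:  [  0   0  -6   0 ]
R4 <- R4 - (-1)*R3:  [  0   0   0  -6 ]
Upper-triangular form:
[ -2  -16  -5  -14 ]
[  0    3   2    5 ]
[  0    0  -6    0 ]
[  0    0   0   -6 ]
det(A) = (-1)^1 * (-2) * (3) * (-6) * (-6) = 216  (1 row swap -> sign -1)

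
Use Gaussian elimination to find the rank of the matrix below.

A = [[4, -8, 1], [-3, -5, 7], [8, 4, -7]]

rank(A) = 3

Row reduction:
R2 <- R2 - (-3/4)*R1:  [    0   -11  31/4 ]
R3 <- R3 - (2)*R1:  [  0  20  -9 ]
R3 <- R3 - (-20/11)*R2:  [     0      0  56/11 ]
Row echelon form:
[ 4   -8      1 ]
[ 0  -11   31/4 ]
[ 0    0  56/11 ]
Nonzero rows / pivot columns: 3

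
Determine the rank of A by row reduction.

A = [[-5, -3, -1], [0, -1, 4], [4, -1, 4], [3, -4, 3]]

Row reduction:
R3 <- R3 - (-4/5)*R1:  [     0  -17/5   16/5 ]
R4 <- R4 - (-3/5)*R1:  [     0  -29/5   12/5 ]
R3 <- R3 - (17/5)*R2:  [     0      0  -52/5 ]
R4 <- R4 - (29/5)*R2:  [      0       0  -104/5 ]
R4 <- R4 - (2)*R3:  [ 0  0  0 ]
Row echelon form:
[ -5  -3     -1 ]
[  0  -1      4 ]
[  0   0  -52/5 ]
[  0   0      0 ]
Nonzero rows / pivot columns: 3

rank(A) = 3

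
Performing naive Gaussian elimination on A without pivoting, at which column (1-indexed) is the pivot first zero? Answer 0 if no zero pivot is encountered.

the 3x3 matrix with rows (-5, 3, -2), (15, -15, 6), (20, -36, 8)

first zero-pivot column = 3

Naive forward elimination:
R2 <- R2 - (-3)*R1:  [  0  -6   0 ]
R3 <- R3 - (-4)*R1:  [   0  -24    0 ]
R3 <- R3 - (4)*R2:  [ 0  0  0 ]
Matrix at this point:
[ -5   3  -2 ]
[  0  -6   0 ]
[  0   0   0 ]
Pivot entry (3,3) in the last row is zero and there are no rows below to swap with -> zero pivot in column 3 (A is singular).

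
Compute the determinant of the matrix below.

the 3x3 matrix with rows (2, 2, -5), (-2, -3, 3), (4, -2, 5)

Forward elimination:
R2 <- R2 - (-1)*R1:  [  0  -1  -2 ]
R3 <- R3 - (2)*R1:  [  0  -6  15 ]
R3 <- R3 - (6)*R2:  [  0   0  27 ]
Upper-triangular form:
[ 2   2  -5 ]
[ 0  -1  -2 ]
[ 0   0  27 ]
det(A) = (-1)^0 * (2) * (-1) * (27) = -54  (0 row swaps -> sign +1)

det(A) = -54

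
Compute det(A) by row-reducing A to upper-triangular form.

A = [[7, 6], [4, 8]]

Forward elimination:
R2 <- R2 - (4/7)*R1:  [    0  32/7 ]
Upper-triangular form:
[ 7     6 ]
[ 0  32/7 ]
det(A) = (-1)^0 * (7) * (32/7) = 32  (0 row swaps -> sign +1)

det(A) = 32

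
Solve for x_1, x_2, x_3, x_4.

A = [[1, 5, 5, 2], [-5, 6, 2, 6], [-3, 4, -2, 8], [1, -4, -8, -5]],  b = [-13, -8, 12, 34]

(2, 2, -5, 0)

Forward elimination on [A|b]:
R2 <- R2 - (-5)*R1:  [   0   31   27   16  -73 ]
R3 <- R3 - (-3)*R1:  [   0   19   13   14  -27 ]
R4 <- R4 - (1)*R1:  [   0   -9  -13   -7   47 ]
R3 <- R3 - (19/31)*R2:  [       0        0  -110/31   130/31   550/31 ]
R4 <- R4 - (-9/31)*R2:  [       0        0  -160/31   -73/31   800/31 ]
R4 <- R4 - (16/11)*R3:  [      0       0       0  -93/11       0 ]
Row echelon form:
[ 1   5        5       2  |     -13 ]
[ 0  31       27      16  |     -73 ]
[ 0   0  -110/31  130/31  |  550/31 ]
[ 0   0        0  -93/11  |       0 ]
Back-substitution:
x_4 = (0) / (-93/11) = 0
x_3 = (550/31 - (130/31)*(0)) / (-110/31) = -5
x_2 = (-73 - (27)*(-5) - (16)*(0)) / 31 = 2
x_1 = (-13 - (5)*(2) - (5)*(-5) - (2)*(0)) / 1 = 2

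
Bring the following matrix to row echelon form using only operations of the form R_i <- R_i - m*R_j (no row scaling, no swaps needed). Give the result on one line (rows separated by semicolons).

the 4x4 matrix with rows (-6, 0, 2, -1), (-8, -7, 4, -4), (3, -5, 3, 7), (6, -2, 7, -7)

Forward elimination:
R2 <- R2 - (4/3)*R1:  [    0    -7   4/3  -8/3 ]
R3 <- R3 - (-1/2)*R1:  [    0    -5     4  13/2 ]
R4 <- R4 - (-1)*R1:  [  0  -2   9  -8 ]
R3 <- R3 - (5/7)*R2:  [      0       0   64/21  353/42 ]
R4 <- R4 - (2/7)*R2:  [       0        0   181/21  -152/21 ]
R4 <- R4 - (181/64)*R3:  [         0          0          0  -3969/128 ]
Row echelon form:
[ -6   0      2         -1 ]
[  0  -7    4/3       -8/3 ]
[  0   0  64/21     353/42 ]
[  0   0      0  -3969/128 ]

REF = [-6 0 2 -1; 0 -7 4/3 -8/3; 0 0 64/21 353/42; 0 0 0 -3969/128]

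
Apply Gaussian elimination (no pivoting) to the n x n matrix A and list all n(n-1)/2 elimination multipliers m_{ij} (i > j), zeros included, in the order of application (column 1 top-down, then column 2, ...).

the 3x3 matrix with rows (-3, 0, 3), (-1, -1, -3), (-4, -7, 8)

multipliers: 1/3, 4/3, 7

Forward elimination:
R2 <- R2 - (1/3)*R1:  [  0  -1  -4 ]
R3 <- R3 - (4/3)*R1:  [  0  -7   4 ]
R3 <- R3 - (7)*R2:  [  0   0  32 ]
Multipliers (in order of application): m_{21} = 1/3, m_{31} = 4/3, m_{32} = 7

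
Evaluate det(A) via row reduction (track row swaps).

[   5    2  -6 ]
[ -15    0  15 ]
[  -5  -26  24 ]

det(A) = 180

Forward elimination:
R2 <- R2 - (-3)*R1:  [  0   6  -3 ]
R3 <- R3 - (-1)*R1:  [   0  -24   18 ]
R3 <- R3 - (-4)*R2:  [ 0  0  6 ]
Upper-triangular form:
[ 5  2  -6 ]
[ 0  6  -3 ]
[ 0  0   6 ]
det(A) = (-1)^0 * (5) * (6) * (6) = 180  (0 row swaps -> sign +1)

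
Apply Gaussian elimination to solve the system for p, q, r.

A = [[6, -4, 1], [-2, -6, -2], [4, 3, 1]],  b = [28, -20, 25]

Forward elimination on [A|b]:
R2 <- R2 - (-1/3)*R1:  [     0  -22/3   -5/3  -32/3 ]
R3 <- R3 - (2/3)*R1:  [    0  17/3   1/3  19/3 ]
R3 <- R3 - (-17/22)*R2:  [      0       0  -21/22  -21/11 ]
Row echelon form:
[ 6     -4       1  |      28 ]
[ 0  -22/3    -5/3  |   -32/3 ]
[ 0      0  -21/22  |  -21/11 ]
Back-substitution:
r = (-21/11) / (-21/22) = 2
q = (-32/3 - (-5/3)*(2)) / (-22/3) = 1
p = (28 - (-4)*(1) - (1)*(2)) / 6 = 5

(5, 1, 2)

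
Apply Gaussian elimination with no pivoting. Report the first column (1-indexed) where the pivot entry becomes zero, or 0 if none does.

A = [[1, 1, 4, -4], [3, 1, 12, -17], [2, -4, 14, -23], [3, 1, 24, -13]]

first zero-pivot column = 0

Naive forward elimination:
R2 <- R2 - (3)*R1:  [  0  -2   0  -5 ]
R3 <- R3 - (2)*R1:  [   0   -6    6  -15 ]
R4 <- R4 - (3)*R1:  [  0  -2  12  -1 ]
R3 <- R3 - (3)*R2:  [ 0  0  6  0 ]
R4 <- R4 - (1)*R2:  [  0   0  12   4 ]
R4 <- R4 - (2)*R3:  [ 0  0  0  4 ]
All pivots nonzero; naive elimination completes without hitting a zero pivot.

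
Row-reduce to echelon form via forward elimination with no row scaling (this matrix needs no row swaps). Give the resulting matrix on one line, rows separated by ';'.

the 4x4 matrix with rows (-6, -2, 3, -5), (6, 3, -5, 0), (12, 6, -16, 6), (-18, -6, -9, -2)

Forward elimination:
R2 <- R2 - (-1)*R1:  [  0   1  -2  -5 ]
R3 <- R3 - (-2)*R1:  [   0    2  -10   -4 ]
R4 <- R4 - (3)*R1:  [   0    0  -18   13 ]
R3 <- R3 - (2)*R2:  [  0   0  -6   6 ]
R4 <- R4 - (3)*R3:  [  0   0   0  -5 ]
Row echelon form:
[ -6  -2   3  -5 ]
[  0   1  -2  -5 ]
[  0   0  -6   6 ]
[  0   0   0  -5 ]

REF = [-6 -2 3 -5; 0 1 -2 -5; 0 0 -6 6; 0 0 0 -5]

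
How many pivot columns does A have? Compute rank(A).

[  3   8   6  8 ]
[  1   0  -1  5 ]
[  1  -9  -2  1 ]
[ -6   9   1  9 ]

Row reduction:
R2 <- R2 - (1/3)*R1:  [    0  -8/3    -3   7/3 ]
R3 <- R3 - (1/3)*R1:  [     0  -35/3     -4   -5/3 ]
R4 <- R4 - (-2)*R1:  [  0  25  13  25 ]
R3 <- R3 - (35/8)*R2:  [     0      0   73/8  -95/8 ]
R4 <- R4 - (-75/8)*R2:  [      0       0  -121/8   375/8 ]
R4 <- R4 - (-121/73)*R3:  [       0        0        0  1985/73 ]
Row echelon form:
[ 3     8     6        8 ]
[ 0  -8/3    -3      7/3 ]
[ 0     0  73/8    -95/8 ]
[ 0     0     0  1985/73 ]
Nonzero rows / pivot columns: 4

rank(A) = 4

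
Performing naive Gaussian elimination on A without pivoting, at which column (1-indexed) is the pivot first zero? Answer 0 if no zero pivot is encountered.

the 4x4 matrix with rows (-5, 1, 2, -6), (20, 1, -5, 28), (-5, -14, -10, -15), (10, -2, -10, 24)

first zero-pivot column = 0

Naive forward elimination:
R2 <- R2 - (-4)*R1:  [ 0  5  3  4 ]
R3 <- R3 - (1)*R1:  [   0  -15  -12   -9 ]
R4 <- R4 - (-2)*R1:  [  0   0  -6  12 ]
R3 <- R3 - (-3)*R2:  [  0   0  -3   3 ]
R4 <- R4 - (2)*R3:  [ 0  0  0  6 ]
All pivots nonzero; naive elimination completes without hitting a zero pivot.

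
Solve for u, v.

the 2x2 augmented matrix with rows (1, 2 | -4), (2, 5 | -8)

Forward elimination on [A|b]:
R2 <- R2 - (2)*R1:  [ 0  1  0 ]
Row echelon form:
[ 1  2  |  -4 ]
[ 0  1  |   0 ]
Back-substitution:
v = (0) / 1 = 0
u = (-4 - (2)*(0)) / 1 = -4

(-4, 0)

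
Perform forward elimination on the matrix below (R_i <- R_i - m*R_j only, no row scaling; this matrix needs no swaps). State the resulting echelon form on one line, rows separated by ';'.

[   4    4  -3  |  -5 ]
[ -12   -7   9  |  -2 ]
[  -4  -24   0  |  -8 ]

REF = [4 4 -3 -5; 0 5 0 -17; 0 0 -3 -81]

Forward elimination:
R2 <- R2 - (-3)*R1:  [   0    5    0  -17 ]
R3 <- R3 - (-1)*R1:  [   0  -20   -3  -13 ]
R3 <- R3 - (-4)*R2:  [   0    0   -3  -81 ]
Row echelon form:
[ 4  4  -3  |   -5 ]
[ 0  5   0  |  -17 ]
[ 0  0  -3  |  -81 ]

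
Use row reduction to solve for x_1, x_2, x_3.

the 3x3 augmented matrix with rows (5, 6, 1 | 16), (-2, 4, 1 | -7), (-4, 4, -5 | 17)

Forward elimination on [A|b]:
R2 <- R2 - (-2/5)*R1:  [    0  32/5   7/5  -3/5 ]
R3 <- R3 - (-4/5)*R1:  [     0   44/5  -21/5  149/5 ]
R3 <- R3 - (11/8)*R2:  [     0      0  -49/8  245/8 ]
Row echelon form:
[ 5     6      1  |     16 ]
[ 0  32/5    7/5  |   -3/5 ]
[ 0     0  -49/8  |  245/8 ]
Back-substitution:
x_3 = (245/8) / (-49/8) = -5
x_2 = (-3/5 - (7/5)*(-5)) / (32/5) = 1
x_1 = (16 - (6)*(1) - (1)*(-5)) / 5 = 3

(3, 1, -5)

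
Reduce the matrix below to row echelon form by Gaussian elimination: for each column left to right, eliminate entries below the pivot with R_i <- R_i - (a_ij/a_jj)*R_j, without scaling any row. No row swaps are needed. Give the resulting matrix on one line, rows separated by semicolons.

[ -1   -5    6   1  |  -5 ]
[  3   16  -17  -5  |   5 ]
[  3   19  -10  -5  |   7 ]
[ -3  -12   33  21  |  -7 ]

Forward elimination:
R2 <- R2 - (-3)*R1:  [   0    1    1   -2  -10 ]
R3 <- R3 - (-3)*R1:  [  0   4   8  -2  -8 ]
R4 <- R4 - (3)*R1:  [  0   3  15  18   8 ]
R3 <- R3 - (4)*R2:  [  0   0   4   6  32 ]
R4 <- R4 - (3)*R2:  [  0   0  12  24  38 ]
R4 <- R4 - (3)*R3:  [   0    0    0    6  -58 ]
Row echelon form:
[ -1  -5  6   1  |   -5 ]
[  0   1  1  -2  |  -10 ]
[  0   0  4   6  |   32 ]
[  0   0  0   6  |  -58 ]

REF = [-1 -5 6 1 -5; 0 1 1 -2 -10; 0 0 4 6 32; 0 0 0 6 -58]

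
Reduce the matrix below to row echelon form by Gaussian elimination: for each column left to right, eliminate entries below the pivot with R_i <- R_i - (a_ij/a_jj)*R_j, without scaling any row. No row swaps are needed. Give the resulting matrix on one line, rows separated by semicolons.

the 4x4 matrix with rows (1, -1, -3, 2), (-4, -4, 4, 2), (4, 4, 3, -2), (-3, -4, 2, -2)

REF = [1 -1 -3 2; 0 -8 -8 10; 0 0 7 0; 0 0 0 -19/4]

Forward elimination:
R2 <- R2 - (-4)*R1:  [  0  -8  -8  10 ]
R3 <- R3 - (4)*R1:  [   0    8   15  -10 ]
R4 <- R4 - (-3)*R1:  [  0  -7  -7   4 ]
R3 <- R3 - (-1)*R2:  [ 0  0  7  0 ]
R4 <- R4 - (7/8)*R2:  [     0      0      0  -19/4 ]
Row echelon form:
[ 1  -1  -3      2 ]
[ 0  -8  -8     10 ]
[ 0   0   7      0 ]
[ 0   0   0  -19/4 ]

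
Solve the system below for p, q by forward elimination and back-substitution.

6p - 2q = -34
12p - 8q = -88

Forward elimination on [A|b]:
R2 <- R2 - (2)*R1:  [   0   -4  -20 ]
Row echelon form:
[ 6  -2  |  -34 ]
[ 0  -4  |  -20 ]
Back-substitution:
q = (-20) / -4 = 5
p = (-34 - (-2)*(5)) / 6 = -4

(-4, 5)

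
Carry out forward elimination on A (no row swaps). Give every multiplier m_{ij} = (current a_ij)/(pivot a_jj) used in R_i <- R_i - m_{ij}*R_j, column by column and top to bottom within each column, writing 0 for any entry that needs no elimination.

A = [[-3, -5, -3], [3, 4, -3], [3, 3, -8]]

Forward elimination:
R2 <- R2 - (-1)*R1:  [  0  -1  -6 ]
R3 <- R3 - (-1)*R1:  [   0   -2  -11 ]
R3 <- R3 - (2)*R2:  [ 0  0  1 ]
Multipliers (in order of application): m_{21} = -1, m_{31} = -1, m_{32} = 2

multipliers: -1, -1, 2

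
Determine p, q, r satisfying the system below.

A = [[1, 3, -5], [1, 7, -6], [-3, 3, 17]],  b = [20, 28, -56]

(-3, 1, -4)

Forward elimination on [A|b]:
R2 <- R2 - (1)*R1:  [  0   4  -1   8 ]
R3 <- R3 - (-3)*R1:  [  0  12   2   4 ]
R3 <- R3 - (3)*R2:  [   0    0    5  -20 ]
Row echelon form:
[ 1  3  -5  |   20 ]
[ 0  4  -1  |    8 ]
[ 0  0   5  |  -20 ]
Back-substitution:
r = (-20) / 5 = -4
q = (8 - (-1)*(-4)) / 4 = 1
p = (20 - (3)*(1) - (-5)*(-4)) / 1 = -3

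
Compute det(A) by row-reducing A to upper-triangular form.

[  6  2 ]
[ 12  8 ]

Forward elimination:
R2 <- R2 - (2)*R1:  [ 0  4 ]
Upper-triangular form:
[ 6  2 ]
[ 0  4 ]
det(A) = (-1)^0 * (6) * (4) = 24  (0 row swaps -> sign +1)

det(A) = 24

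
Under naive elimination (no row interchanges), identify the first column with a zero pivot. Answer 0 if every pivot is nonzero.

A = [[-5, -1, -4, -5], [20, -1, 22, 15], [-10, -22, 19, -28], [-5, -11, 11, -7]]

first zero-pivot column = 0

Naive forward elimination:
R2 <- R2 - (-4)*R1:  [  0  -5   6  -5 ]
R3 <- R3 - (2)*R1:  [   0  -20   27  -18 ]
R4 <- R4 - (1)*R1:  [   0  -10   15   -2 ]
R3 <- R3 - (4)*R2:  [ 0  0  3  2 ]
R4 <- R4 - (2)*R2:  [ 0  0  3  8 ]
R4 <- R4 - (1)*R3:  [ 0  0  0  6 ]
All pivots nonzero; naive elimination completes without hitting a zero pivot.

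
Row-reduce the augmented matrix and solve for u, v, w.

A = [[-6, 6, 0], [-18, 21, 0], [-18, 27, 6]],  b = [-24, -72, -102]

Forward elimination on [A|b]:
R2 <- R2 - (3)*R1:  [ 0  3  0  0 ]
R3 <- R3 - (3)*R1:  [   0    9    6  -30 ]
R3 <- R3 - (3)*R2:  [   0    0    6  -30 ]
Row echelon form:
[ -6  6  0  |  -24 ]
[  0  3  0  |    0 ]
[  0  0  6  |  -30 ]
Back-substitution:
w = (-30) / 6 = -5
v = (0) / 3 = 0
u = (-24 - (6)*(0)) / -6 = 4

(4, 0, -5)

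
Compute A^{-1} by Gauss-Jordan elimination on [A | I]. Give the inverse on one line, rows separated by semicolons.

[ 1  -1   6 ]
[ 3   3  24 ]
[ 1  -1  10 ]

Gauss-Jordan on [A | I]:
R2 <- R2 - (3)*R1:  [  0   6   6  |  -3   1   0 ]
R3 <- R3 - (1)*R1:  [  0   0   4  |  -1   0   1 ]
R2 <- (1/6)*R2:  [    0     1     1  |  -1/2   1/6     0 ]
R1 <- R1 - (-1)*R2:  [   1    0    7  |  1/2  1/6    0 ]
R3 <- (1/4)*R3:  [    0     0     1  |  -1/4     0   1/4 ]
R1 <- R1 - (7)*R3:  [    1     0     0  |   9/4   1/6  -7/4 ]
R2 <- R2 - (1)*R3:  [    0     1     0  |  -1/4   1/6  -1/4 ]
Right block of [I | A^{-1}] is the inverse:
[  9/4  1/6  -7/4 ]
[ -1/4  1/6  -1/4 ]
[ -1/4    0   1/4 ]

inverse = [9/4 1/6 -7/4; -1/4 1/6 -1/4; -1/4 0 1/4]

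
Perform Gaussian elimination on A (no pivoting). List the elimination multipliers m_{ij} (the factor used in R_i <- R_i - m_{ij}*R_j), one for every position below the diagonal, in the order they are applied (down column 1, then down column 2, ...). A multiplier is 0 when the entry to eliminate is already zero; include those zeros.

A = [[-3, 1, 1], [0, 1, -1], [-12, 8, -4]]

multipliers: 0, 4, 4

Forward elimination:
R2: entry in column 1 is already 0 -> m_{21} = 0 (no row operation needed)
R3 <- R3 - (4)*R1:  [  0   4  -8 ]
R3 <- R3 - (4)*R2:  [  0   0  -4 ]
Multipliers (in order of application): m_{21} = 0, m_{31} = 4, m_{32} = 4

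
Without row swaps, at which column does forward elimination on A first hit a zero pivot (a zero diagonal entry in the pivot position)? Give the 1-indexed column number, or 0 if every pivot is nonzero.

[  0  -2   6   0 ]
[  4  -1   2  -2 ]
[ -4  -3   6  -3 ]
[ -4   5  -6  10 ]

first zero-pivot column = 1

Naive forward elimination:
Pivot entry (1,1) is zero but row 2 has 4 in column 1 -> naive elimination stops; a row interchange (e.g. R1 <-> R2) would be required here.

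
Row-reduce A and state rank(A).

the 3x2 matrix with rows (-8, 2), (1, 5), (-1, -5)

rank(A) = 2

Row reduction:
R2 <- R2 - (-1/8)*R1:  [    0  21/4 ]
R3 <- R3 - (1/8)*R1:  [     0  -21/4 ]
R3 <- R3 - (-1)*R2:  [ 0  0 ]
Row echelon form:
[ -8     2 ]
[  0  21/4 ]
[  0     0 ]
Nonzero rows / pivot columns: 2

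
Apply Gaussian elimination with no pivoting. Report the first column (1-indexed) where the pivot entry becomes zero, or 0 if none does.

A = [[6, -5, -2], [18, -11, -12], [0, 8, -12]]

first zero-pivot column = 3

Naive forward elimination:
R2 <- R2 - (3)*R1:  [  0   4  -6 ]
R3 <- R3 - (2)*R2:  [ 0  0  0 ]
Matrix at this point:
[ 6  -5  -2 ]
[ 0   4  -6 ]
[ 0   0   0 ]
Pivot entry (3,3) in the last row is zero and there are no rows below to swap with -> zero pivot in column 3 (A is singular).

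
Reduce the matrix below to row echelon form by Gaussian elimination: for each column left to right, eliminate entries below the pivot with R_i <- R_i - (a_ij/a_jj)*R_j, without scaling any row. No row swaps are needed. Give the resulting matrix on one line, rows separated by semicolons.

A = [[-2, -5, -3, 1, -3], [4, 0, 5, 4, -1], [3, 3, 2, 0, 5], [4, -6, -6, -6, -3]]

REF = [-2 -5 -3 1 -3; 0 -10 -1 6 -7; 0 0 -41/20 -6/5 73/20; 0 0 0 -308/41 -669/41]

Forward elimination:
R2 <- R2 - (-2)*R1:  [   0  -10   -1    6   -7 ]
R3 <- R3 - (-3/2)*R1:  [    0  -9/2  -5/2   3/2   1/2 ]
R4 <- R4 - (-2)*R1:  [   0  -16  -12   -4   -9 ]
R3 <- R3 - (9/20)*R2:  [      0       0  -41/20    -6/5   73/20 ]
R4 <- R4 - (8/5)*R2:  [     0      0  -52/5  -68/5   11/5 ]
R4 <- R4 - (208/41)*R3:  [       0        0        0  -308/41  -669/41 ]
Row echelon form:
[ -2   -5      -3        1       -3 ]
[  0  -10      -1        6       -7 ]
[  0    0  -41/20     -6/5    73/20 ]
[  0    0       0  -308/41  -669/41 ]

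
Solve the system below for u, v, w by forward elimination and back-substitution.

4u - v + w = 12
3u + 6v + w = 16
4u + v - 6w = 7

(3, 1, 1)

Forward elimination on [A|b]:
R2 <- R2 - (3/4)*R1:  [    0  27/4   1/4     7 ]
R3 <- R3 - (1)*R1:  [  0   2  -7  -5 ]
R3 <- R3 - (8/27)*R2:  [       0        0  -191/27  -191/27 ]
Row echelon form:
[ 4    -1        1  |       12 ]
[ 0  27/4      1/4  |        7 ]
[ 0     0  -191/27  |  -191/27 ]
Back-substitution:
w = (-191/27) / (-191/27) = 1
v = (7 - (1/4)*(1)) / (27/4) = 1
u = (12 - (-1)*(1) - (1)*(1)) / 4 = 3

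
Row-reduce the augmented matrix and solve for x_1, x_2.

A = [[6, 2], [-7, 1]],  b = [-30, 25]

(-4, -3)

Forward elimination on [A|b]:
R2 <- R2 - (-7/6)*R1:  [    0  10/3   -10 ]
Row echelon form:
[ 6     2  |  -30 ]
[ 0  10/3  |  -10 ]
Back-substitution:
x_2 = (-10) / (10/3) = -3
x_1 = (-30 - (2)*(-3)) / 6 = -4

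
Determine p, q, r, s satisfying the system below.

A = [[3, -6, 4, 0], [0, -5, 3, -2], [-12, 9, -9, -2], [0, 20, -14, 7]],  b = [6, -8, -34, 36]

Forward elimination on [A|b]:
R3 <- R3 - (-4)*R1:  [   0  -15    7   -2  -10 ]
R3 <- R3 - (3)*R2:  [  0   0  -2   4  14 ]
R4 <- R4 - (-4)*R2:  [  0   0  -2  -1   4 ]
R4 <- R4 - (1)*R3:  [   0    0    0   -5  -10 ]
Row echelon form:
[ 3  -6   4   0  |    6 ]
[ 0  -5   3  -2  |   -8 ]
[ 0   0  -2   4  |   14 ]
[ 0   0   0  -5  |  -10 ]
Back-substitution:
s = (-10) / -5 = 2
r = (14 - (4)*(2)) / -2 = -3
q = (-8 - (3)*(-3) - (-2)*(2)) / -5 = -1
p = (6 - (-6)*(-1) - (4)*(-3)) / 3 = 4

(4, -1, -3, 2)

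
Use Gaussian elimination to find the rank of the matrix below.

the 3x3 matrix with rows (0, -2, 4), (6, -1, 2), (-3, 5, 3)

rank(A) = 3

Row reduction:
R1 <-> R2   (pivot in column 1 was zero)
[  6  -1  2 ]
[  0  -2  4 ]
[ -3   5  3 ]
R3 <- R3 - (-1/2)*R1:  [   0  9/2    4 ]
R3 <- R3 - (-9/4)*R2:  [  0   0  13 ]
Row echelon form:
[ 6  -1   2 ]
[ 0  -2   4 ]
[ 0   0  13 ]
Nonzero rows / pivot columns: 3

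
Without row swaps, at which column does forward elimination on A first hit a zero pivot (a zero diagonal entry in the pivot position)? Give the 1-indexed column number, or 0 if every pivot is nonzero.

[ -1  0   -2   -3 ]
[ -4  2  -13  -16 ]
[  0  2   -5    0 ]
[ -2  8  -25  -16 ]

Naive forward elimination:
R2 <- R2 - (4)*R1:  [  0   2  -5  -4 ]
R4 <- R4 - (2)*R1:  [   0    8  -21  -10 ]
R3 <- R3 - (1)*R2:  [ 0  0  0  4 ]
R4 <- R4 - (4)*R2:  [  0   0  -1   6 ]
Matrix at this point:
[ -1  0  -2  -3 ]
[  0  2  -5  -4 ]
[  0  0   0   4 ]
[  0  0  -1   6 ]
Pivot entry (3,3) is zero but row 4 has -1 in column 3 -> naive elimination stops; a row interchange (e.g. R3 <-> R4) would be required here.

first zero-pivot column = 3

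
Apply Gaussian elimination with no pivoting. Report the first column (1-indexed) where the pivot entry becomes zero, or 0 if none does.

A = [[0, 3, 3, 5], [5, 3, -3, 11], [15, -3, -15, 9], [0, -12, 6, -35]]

Naive forward elimination:
Pivot entry (1,1) is zero but row 2 has 5 in column 1 -> naive elimination stops; a row interchange (e.g. R1 <-> R2) would be required here.

first zero-pivot column = 1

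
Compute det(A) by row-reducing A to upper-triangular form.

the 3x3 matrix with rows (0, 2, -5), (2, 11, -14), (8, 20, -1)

Forward elimination:
R1 <-> R2   (pivot in column 1 was zero)
[ 2  11  -14 ]
[ 0   2   -5 ]
[ 8  20   -1 ]
R3 <- R3 - (4)*R1:  [   0  -24   55 ]
R3 <- R3 - (-12)*R2:  [  0   0  -5 ]
Upper-triangular form:
[ 2  11  -14 ]
[ 0   2   -5 ]
[ 0   0   -5 ]
det(A) = (-1)^1 * (2) * (2) * (-5) = 20  (1 row swap -> sign -1)

det(A) = 20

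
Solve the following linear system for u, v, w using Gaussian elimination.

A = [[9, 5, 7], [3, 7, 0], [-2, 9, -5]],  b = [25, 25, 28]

Forward elimination on [A|b]:
R2 <- R2 - (1/3)*R1:  [    0  16/3  -7/3  50/3 ]
R3 <- R3 - (-2/9)*R1:  [     0   91/9  -31/9  302/9 ]
R3 <- R3 - (91/48)*R2:  [     0      0  47/48  47/24 ]
Row echelon form:
[ 9     5      7  |     25 ]
[ 0  16/3   -7/3  |   50/3 ]
[ 0     0  47/48  |  47/24 ]
Back-substitution:
w = (47/24) / (47/48) = 2
v = (50/3 - (-7/3)*(2)) / (16/3) = 4
u = (25 - (5)*(4) - (7)*(2)) / 9 = -1

(-1, 4, 2)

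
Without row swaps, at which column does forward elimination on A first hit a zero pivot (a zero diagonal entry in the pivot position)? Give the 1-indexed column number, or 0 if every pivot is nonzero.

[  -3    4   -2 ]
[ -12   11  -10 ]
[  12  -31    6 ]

first zero-pivot column = 0

Naive forward elimination:
R2 <- R2 - (4)*R1:  [  0  -5  -2 ]
R3 <- R3 - (-4)*R1:  [   0  -15   -2 ]
R3 <- R3 - (3)*R2:  [ 0  0  4 ]
All pivots nonzero; naive elimination completes without hitting a zero pivot.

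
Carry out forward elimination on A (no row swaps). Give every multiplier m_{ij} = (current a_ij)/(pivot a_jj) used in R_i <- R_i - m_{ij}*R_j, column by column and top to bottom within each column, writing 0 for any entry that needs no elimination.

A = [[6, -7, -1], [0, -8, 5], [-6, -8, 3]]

Forward elimination:
R2: entry in column 1 is already 0 -> m_{21} = 0 (no row operation needed)
R3 <- R3 - (-1)*R1:  [   0  -15    2 ]
R3 <- R3 - (15/8)*R2:  [     0      0  -59/8 ]
Multipliers (in order of application): m_{21} = 0, m_{31} = -1, m_{32} = 15/8

multipliers: 0, -1, 15/8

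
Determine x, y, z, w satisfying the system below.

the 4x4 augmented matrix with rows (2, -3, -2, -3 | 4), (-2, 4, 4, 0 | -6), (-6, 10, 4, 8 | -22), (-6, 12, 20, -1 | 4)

Forward elimination on [A|b]:
R2 <- R2 - (-1)*R1:  [  0   1   2  -3  -2 ]
R3 <- R3 - (-3)*R1:  [   0    1   -2   -1  -10 ]
R4 <- R4 - (-3)*R1:  [   0    3   14  -10   16 ]
R3 <- R3 - (1)*R2:  [  0   0  -4   2  -8 ]
R4 <- R4 - (3)*R2:  [  0   0   8  -1  22 ]
R4 <- R4 - (-2)*R3:  [ 0  0  0  3  6 ]
Row echelon form:
[ 2  -3  -2  -3  |   4 ]
[ 0   1   2  -3  |  -2 ]
[ 0   0  -4   2  |  -8 ]
[ 0   0   0   3  |   6 ]
Back-substitution:
w = (6) / 3 = 2
z = (-8 - (2)*(2)) / -4 = 3
y = (-2 - (2)*(3) - (-3)*(2)) / 1 = -2
x = (4 - (-3)*(-2) - (-2)*(3) - (-3)*(2)) / 2 = 5

(5, -2, 3, 2)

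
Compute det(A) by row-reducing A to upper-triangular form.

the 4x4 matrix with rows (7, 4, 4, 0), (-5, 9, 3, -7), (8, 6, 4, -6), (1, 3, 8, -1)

Forward elimination:
R2 <- R2 - (-5/7)*R1:  [    0  83/7  41/7    -7 ]
R3 <- R3 - (8/7)*R1:  [    0  10/7  -4/7    -6 ]
R4 <- R4 - (1/7)*R1:  [    0  17/7  52/7    -1 ]
R3 <- R3 - (10/83)*R2:  [       0        0  -106/83  -428/83 ]
R4 <- R4 - (17/83)*R2:  [      0       0  517/83   36/83 ]
R4 <- R4 - (-517/106)*R3:  [        0         0         0  -1310/53 ]
Upper-triangular form:
[ 7     4        4         0 ]
[ 0  83/7     41/7        -7 ]
[ 0     0  -106/83   -428/83 ]
[ 0     0        0  -1310/53 ]
det(A) = (-1)^0 * (7) * (83/7) * (-106/83) * (-1310/53) = 2620  (0 row swaps -> sign +1)

det(A) = 2620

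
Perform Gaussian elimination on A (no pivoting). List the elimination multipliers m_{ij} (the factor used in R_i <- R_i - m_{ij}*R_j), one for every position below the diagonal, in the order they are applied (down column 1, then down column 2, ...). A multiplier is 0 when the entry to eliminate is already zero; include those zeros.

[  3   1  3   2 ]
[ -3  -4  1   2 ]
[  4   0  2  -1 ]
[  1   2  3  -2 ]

multipliers: -1, 4/3, 1/3, 4/9, -5/9, -19/17

Forward elimination:
R2 <- R2 - (-1)*R1:  [  0  -3   4   4 ]
R3 <- R3 - (4/3)*R1:  [     0   -4/3     -2  -11/3 ]
R4 <- R4 - (1/3)*R1:  [    0   5/3     2  -8/3 ]
R3 <- R3 - (4/9)*R2:  [     0      0  -34/9  -49/9 ]
R4 <- R4 - (-5/9)*R2:  [    0     0  38/9  -4/9 ]
R4 <- R4 - (-19/17)*R3:  [       0        0        0  -111/17 ]
Multipliers (in order of application): m_{21} = -1, m_{31} = 4/3, m_{41} = 1/3, m_{32} = 4/9, m_{42} = -5/9, m_{43} = -19/17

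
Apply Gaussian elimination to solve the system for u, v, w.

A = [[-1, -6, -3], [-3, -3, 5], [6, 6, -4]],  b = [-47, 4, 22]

Forward elimination on [A|b]:
R2 <- R2 - (3)*R1:  [   0   15   14  145 ]
R3 <- R3 - (-6)*R1:  [    0   -30   -22  -260 ]
R3 <- R3 - (-2)*R2:  [  0   0   6  30 ]
Row echelon form:
[ -1  -6  -3  |  -47 ]
[  0  15  14  |  145 ]
[  0   0   6  |   30 ]
Back-substitution:
w = (30) / 6 = 5
v = (145 - (14)*(5)) / 15 = 5
u = (-47 - (-6)*(5) - (-3)*(5)) / -1 = 2

(2, 5, 5)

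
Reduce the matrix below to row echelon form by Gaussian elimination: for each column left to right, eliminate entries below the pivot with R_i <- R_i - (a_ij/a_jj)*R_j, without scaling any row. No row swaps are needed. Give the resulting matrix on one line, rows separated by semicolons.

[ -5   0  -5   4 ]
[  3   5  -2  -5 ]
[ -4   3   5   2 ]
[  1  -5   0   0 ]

Forward elimination:
R2 <- R2 - (-3/5)*R1:  [     0      5     -5  -13/5 ]
R3 <- R3 - (4/5)*R1:  [    0     3     9  -6/5 ]
R4 <- R4 - (-1/5)*R1:  [   0   -5   -1  4/5 ]
R3 <- R3 - (3/5)*R2:  [    0     0    12  9/25 ]
R4 <- R4 - (-1)*R2:  [    0     0    -6  -9/5 ]
R4 <- R4 - (-1/2)*R3:  [      0       0       0  -81/50 ]
Row echelon form:
[ -5  0  -5       4 ]
[  0  5  -5   -13/5 ]
[  0  0  12    9/25 ]
[  0  0   0  -81/50 ]

REF = [-5 0 -5 4; 0 5 -5 -13/5; 0 0 12 9/25; 0 0 0 -81/50]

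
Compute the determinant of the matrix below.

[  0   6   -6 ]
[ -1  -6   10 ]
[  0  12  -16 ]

det(A) = -24

Forward elimination:
R1 <-> R2   (pivot in column 1 was zero)
[ -1  -6   10 ]
[  0   6   -6 ]
[  0  12  -16 ]
R3 <- R3 - (2)*R2:  [  0   0  -4 ]
Upper-triangular form:
[ -1  -6  10 ]
[  0   6  -6 ]
[  0   0  -4 ]
det(A) = (-1)^1 * (-1) * (6) * (-4) = -24  (1 row swap -> sign -1)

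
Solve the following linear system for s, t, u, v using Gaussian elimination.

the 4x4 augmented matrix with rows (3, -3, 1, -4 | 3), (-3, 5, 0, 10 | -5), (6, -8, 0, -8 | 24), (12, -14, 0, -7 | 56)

Forward elimination on [A|b]:
R2 <- R2 - (-1)*R1:  [  0   2   1   6  -2 ]
R3 <- R3 - (2)*R1:  [  0  -2  -2   0  18 ]
R4 <- R4 - (4)*R1:  [  0  -2  -4   9  44 ]
R3 <- R3 - (-1)*R2:  [  0   0  -1   6  16 ]
R4 <- R4 - (-1)*R2:  [  0   0  -3  15  42 ]
R4 <- R4 - (3)*R3:  [  0   0   0  -3  -6 ]
Row echelon form:
[ 3  -3   1  -4  |   3 ]
[ 0   2   1   6  |  -2 ]
[ 0   0  -1   6  |  16 ]
[ 0   0   0  -3  |  -6 ]
Back-substitution:
v = (-6) / -3 = 2
u = (16 - (6)*(2)) / -1 = -4
t = (-2 - (1)*(-4) - (6)*(2)) / 2 = -5
s = (3 - (-3)*(-5) - (1)*(-4) - (-4)*(2)) / 3 = 0

(0, -5, -4, 2)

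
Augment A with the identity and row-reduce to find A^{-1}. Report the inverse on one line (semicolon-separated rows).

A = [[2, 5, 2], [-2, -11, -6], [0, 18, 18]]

Gauss-Jordan on [A | I]:
R1 <- (1/2)*R1:  [   1  5/2    1  |  1/2    0    0 ]
R2 <- R2 - (-2)*R1:  [  0  -6  -4  |   1   1   0 ]
R2 <- (1/-6)*R2:  [    0     1   2/3  |  -1/6  -1/6     0 ]
R1 <- R1 - (5/2)*R2:  [     1      0   -2/3  |  11/12   5/12      0 ]
R3 <- R3 - (18)*R2:  [ 0  0  6  |  3  3  1 ]
R3 <- (1/6)*R3:  [   0    0    1  |  1/2  1/2  1/6 ]
R1 <- R1 - (-2/3)*R3:  [   1    0    0  |  5/4  3/4  1/9 ]
R2 <- R2 - (2/3)*R3:  [    0     1     0  |  -1/2  -1/2  -1/9 ]
Right block of [I | A^{-1}] is the inverse:
[  5/4   3/4   1/9 ]
[ -1/2  -1/2  -1/9 ]
[  1/2   1/2   1/6 ]

inverse = [5/4 3/4 1/9; -1/2 -1/2 -1/9; 1/2 1/2 1/6]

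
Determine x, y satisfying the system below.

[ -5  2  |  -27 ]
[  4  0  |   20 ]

(5, -1)

Forward elimination on [A|b]:
R2 <- R2 - (-4/5)*R1:  [    0   8/5  -8/5 ]
Row echelon form:
[ -5    2  |   -27 ]
[  0  8/5  |  -8/5 ]
Back-substitution:
y = (-8/5) / (8/5) = -1
x = (-27 - (2)*(-1)) / -5 = 5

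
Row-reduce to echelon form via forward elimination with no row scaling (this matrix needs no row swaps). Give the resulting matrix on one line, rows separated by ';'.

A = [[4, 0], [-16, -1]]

REF = [4 0; 0 -1]

Forward elimination:
R2 <- R2 - (-4)*R1:  [  0  -1 ]
Row echelon form:
[ 4   0 ]
[ 0  -1 ]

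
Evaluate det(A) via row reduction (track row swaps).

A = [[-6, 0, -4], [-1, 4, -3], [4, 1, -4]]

det(A) = 146

Forward elimination:
R2 <- R2 - (1/6)*R1:  [    0     4  -7/3 ]
R3 <- R3 - (-2/3)*R1:  [     0      1  -20/3 ]
R3 <- R3 - (1/4)*R2:  [      0       0  -73/12 ]
Upper-triangular form:
[ -6  0      -4 ]
[  0  4    -7/3 ]
[  0  0  -73/12 ]
det(A) = (-1)^0 * (-6) * (4) * (-73/12) = 146  (0 row swaps -> sign +1)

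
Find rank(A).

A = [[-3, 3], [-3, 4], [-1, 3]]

rank(A) = 2

Row reduction:
R2 <- R2 - (1)*R1:  [ 0  1 ]
R3 <- R3 - (1/3)*R1:  [ 0  2 ]
R3 <- R3 - (2)*R2:  [ 0  0 ]
Row echelon form:
[ -3  3 ]
[  0  1 ]
[  0  0 ]
Nonzero rows / pivot columns: 2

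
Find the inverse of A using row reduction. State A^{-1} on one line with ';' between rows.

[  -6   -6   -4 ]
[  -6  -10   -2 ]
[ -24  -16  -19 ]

Gauss-Jordan on [A | I]:
R1 <- (1/-6)*R1:  [    1     1   2/3  |  -1/6     0     0 ]
R2 <- R2 - (-6)*R1:  [  0  -4   2  |  -1   1   0 ]
R3 <- R3 - (-24)*R1:  [  0   8  -3  |  -4   0   1 ]
R2 <- (1/-4)*R2:  [    0     1  -1/2  |   1/4  -1/4     0 ]
R1 <- R1 - (1)*R2:  [     1      0    7/6  |  -5/12    1/4      0 ]
R3 <- R3 - (8)*R2:  [  0   0   1  |  -6   2   1 ]
R1 <- R1 - (7/6)*R3:  [      1       0       0  |   79/12  -25/12    -7/6 ]
R2 <- R2 - (-1/2)*R3:  [     0      1      0  |  -11/4    3/4    1/2 ]
Right block of [I | A^{-1}] is the inverse:
[ 79/12  -25/12  -7/6 ]
[ -11/4     3/4   1/2 ]
[    -6       2     1 ]

inverse = [79/12 -25/12 -7/6; -11/4 3/4 1/2; -6 2 1]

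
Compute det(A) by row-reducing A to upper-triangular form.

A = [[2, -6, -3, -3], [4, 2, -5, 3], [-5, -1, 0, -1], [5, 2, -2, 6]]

det(A) = -672

Forward elimination:
R2 <- R2 - (2)*R1:  [  0  14   1   9 ]
R3 <- R3 - (-5/2)*R1:  [     0    -16  -15/2  -17/2 ]
R4 <- R4 - (5/2)*R1:  [    0    17  11/2  27/2 ]
R3 <- R3 - (-8/7)*R2:  [      0       0  -89/14   25/14 ]
R4 <- R4 - (17/14)*R2:  [    0     0  30/7  18/7 ]
R4 <- R4 - (-60/89)*R3:  [      0       0       0  336/89 ]
Upper-triangular form:
[ 2  -6      -3      -3 ]
[ 0  14       1       9 ]
[ 0   0  -89/14   25/14 ]
[ 0   0       0  336/89 ]
det(A) = (-1)^0 * (2) * (14) * (-89/14) * (336/89) = -672  (0 row swaps -> sign +1)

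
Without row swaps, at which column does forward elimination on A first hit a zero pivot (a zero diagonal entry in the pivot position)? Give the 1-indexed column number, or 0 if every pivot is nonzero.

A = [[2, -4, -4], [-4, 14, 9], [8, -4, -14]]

Naive forward elimination:
R2 <- R2 - (-2)*R1:  [ 0  6  1 ]
R3 <- R3 - (4)*R1:  [  0  12   2 ]
R3 <- R3 - (2)*R2:  [ 0  0  0 ]
Matrix at this point:
[ 2  -4  -4 ]
[ 0   6   1 ]
[ 0   0   0 ]
Pivot entry (3,3) in the last row is zero and there are no rows below to swap with -> zero pivot in column 3 (A is singular).

first zero-pivot column = 3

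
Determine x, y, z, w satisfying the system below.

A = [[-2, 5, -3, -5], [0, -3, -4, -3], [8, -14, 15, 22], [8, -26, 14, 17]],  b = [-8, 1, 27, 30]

(-2, -1, -1, 2)

Forward elimination on [A|b]:
R3 <- R3 - (-4)*R1:  [  0   6   3   2  -5 ]
R4 <- R4 - (-4)*R1:  [  0  -6   2  -3  -2 ]
R3 <- R3 - (-2)*R2:  [  0   0  -5  -4  -3 ]
R4 <- R4 - (2)*R2:  [  0   0  10   3  -4 ]
R4 <- R4 - (-2)*R3:  [   0    0    0   -5  -10 ]
Row echelon form:
[ -2   5  -3  -5  |   -8 ]
[  0  -3  -4  -3  |    1 ]
[  0   0  -5  -4  |   -3 ]
[  0   0   0  -5  |  -10 ]
Back-substitution:
w = (-10) / -5 = 2
z = (-3 - (-4)*(2)) / -5 = -1
y = (1 - (-4)*(-1) - (-3)*(2)) / -3 = -1
x = (-8 - (5)*(-1) - (-3)*(-1) - (-5)*(2)) / -2 = -2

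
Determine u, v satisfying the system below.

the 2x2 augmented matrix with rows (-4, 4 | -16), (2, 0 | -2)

(-1, -5)

Forward elimination on [A|b]:
R2 <- R2 - (-1/2)*R1:  [   0    2  -10 ]
Row echelon form:
[ -4  4  |  -16 ]
[  0  2  |  -10 ]
Back-substitution:
v = (-10) / 2 = -5
u = (-16 - (4)*(-5)) / -4 = -1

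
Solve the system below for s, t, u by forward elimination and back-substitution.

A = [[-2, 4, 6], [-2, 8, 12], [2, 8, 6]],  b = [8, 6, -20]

(-5, -2, 1)

Forward elimination on [A|b]:
R2 <- R2 - (1)*R1:  [  0   4   6  -2 ]
R3 <- R3 - (-1)*R1:  [   0   12   12  -12 ]
R3 <- R3 - (3)*R2:  [  0   0  -6  -6 ]
Row echelon form:
[ -2  4   6  |   8 ]
[  0  4   6  |  -2 ]
[  0  0  -6  |  -6 ]
Back-substitution:
u = (-6) / -6 = 1
t = (-2 - (6)*(1)) / 4 = -2
s = (8 - (4)*(-2) - (6)*(1)) / -2 = -5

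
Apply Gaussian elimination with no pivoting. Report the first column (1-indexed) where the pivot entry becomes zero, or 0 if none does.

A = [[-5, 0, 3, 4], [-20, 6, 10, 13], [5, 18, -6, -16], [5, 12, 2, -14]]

Naive forward elimination:
R2 <- R2 - (4)*R1:  [  0   6  -2  -3 ]
R3 <- R3 - (-1)*R1:  [   0   18   -3  -12 ]
R4 <- R4 - (-1)*R1:  [   0   12    5  -10 ]
R3 <- R3 - (3)*R2:  [  0   0   3  -3 ]
R4 <- R4 - (2)*R2:  [  0   0   9  -4 ]
R4 <- R4 - (3)*R3:  [ 0  0  0  5 ]
All pivots nonzero; naive elimination completes without hitting a zero pivot.

first zero-pivot column = 0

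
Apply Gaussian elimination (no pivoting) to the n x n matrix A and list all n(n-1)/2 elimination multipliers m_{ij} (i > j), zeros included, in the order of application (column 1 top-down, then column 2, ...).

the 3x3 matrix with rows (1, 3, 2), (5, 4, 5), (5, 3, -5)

multipliers: 5, 5, 12/11

Forward elimination:
R2 <- R2 - (5)*R1:  [   0  -11   -5 ]
R3 <- R3 - (5)*R1:  [   0  -12  -15 ]
R3 <- R3 - (12/11)*R2:  [       0        0  -105/11 ]
Multipliers (in order of application): m_{21} = 5, m_{31} = 5, m_{32} = 12/11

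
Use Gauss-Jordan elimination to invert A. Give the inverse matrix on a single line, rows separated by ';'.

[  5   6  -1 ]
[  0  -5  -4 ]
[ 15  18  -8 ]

inverse = [112/125 6/25 -29/125; -12/25 -1/5 4/25; 3/5 0 -1/5]

Gauss-Jordan on [A | I]:
R1 <- (1/5)*R1:  [    1   6/5  -1/5  |   1/5     0     0 ]
R3 <- R3 - (15)*R1:  [  0   0  -5  |  -3   0   1 ]
R2 <- (1/-5)*R2:  [    0     1   4/5  |     0  -1/5     0 ]
R1 <- R1 - (6/5)*R2:  [      1       0  -29/25  |     1/5    6/25       0 ]
R3 <- (1/-5)*R3:  [    0     0     1  |   3/5     0  -1/5 ]
R1 <- R1 - (-29/25)*R3:  [       1        0        0  |  112/125     6/25  -29/125 ]
R2 <- R2 - (4/5)*R3:  [      0       1       0  |  -12/25    -1/5    4/25 ]
Right block of [I | A^{-1}] is the inverse:
[ 112/125  6/25  -29/125 ]
[  -12/25  -1/5     4/25 ]
[     3/5     0     -1/5 ]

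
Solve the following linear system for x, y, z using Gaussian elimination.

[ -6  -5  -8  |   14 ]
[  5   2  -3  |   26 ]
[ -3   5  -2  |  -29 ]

(5, -4, -3)

Forward elimination on [A|b]:
R2 <- R2 - (-5/6)*R1:  [     0  -13/6  -29/3  113/3 ]
R3 <- R3 - (1/2)*R1:  [    0  15/2     2   -36 ]
R3 <- R3 - (-45/13)*R2:  [       0        0  -409/13  1227/13 ]
Row echelon form:
[ -6     -5       -8  |       14 ]
[  0  -13/6    -29/3  |    113/3 ]
[  0      0  -409/13  |  1227/13 ]
Back-substitution:
z = (1227/13) / (-409/13) = -3
y = (113/3 - (-29/3)*(-3)) / (-13/6) = -4
x = (14 - (-5)*(-4) - (-8)*(-3)) / -6 = 5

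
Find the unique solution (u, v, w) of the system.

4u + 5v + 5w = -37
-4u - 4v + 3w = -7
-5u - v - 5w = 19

(2, -4, -5)

Forward elimination on [A|b]:
R2 <- R2 - (-1)*R1:  [   0    1    8  -44 ]
R3 <- R3 - (-5/4)*R1:  [      0    21/4     5/4  -109/4 ]
R3 <- R3 - (21/4)*R2:  [      0       0  -163/4   815/4 ]
Row echelon form:
[ 4  5       5  |    -37 ]
[ 0  1       8  |    -44 ]
[ 0  0  -163/4  |  815/4 ]
Back-substitution:
w = (815/4) / (-163/4) = -5
v = (-44 - (8)*(-5)) / 1 = -4
u = (-37 - (5)*(-4) - (5)*(-5)) / 4 = 2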